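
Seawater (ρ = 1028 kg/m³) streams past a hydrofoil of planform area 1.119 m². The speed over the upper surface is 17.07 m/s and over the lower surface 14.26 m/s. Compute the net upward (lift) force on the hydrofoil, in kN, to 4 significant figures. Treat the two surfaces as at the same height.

The faster flow above has the lower pressure; Bernoulli (same height) gives ΔP = ½ρ(v_up² − v_low²).
ΔP = ½·1028·(17.07² − 14.26²) = 45250 Pa.
Lift = ΔP · A = 45250 × 1.119 = 50640 N.

F ≈ 50.64 kN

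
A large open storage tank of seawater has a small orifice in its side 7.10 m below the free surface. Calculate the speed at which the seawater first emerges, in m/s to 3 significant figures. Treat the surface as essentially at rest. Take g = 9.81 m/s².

v ≈ 11.8 m/s

Bernoulli from surface to hole (P equal, v_surface ≈ 0): v = √(2gh) = √(2×9.81×7.10) = 11.8 m/s.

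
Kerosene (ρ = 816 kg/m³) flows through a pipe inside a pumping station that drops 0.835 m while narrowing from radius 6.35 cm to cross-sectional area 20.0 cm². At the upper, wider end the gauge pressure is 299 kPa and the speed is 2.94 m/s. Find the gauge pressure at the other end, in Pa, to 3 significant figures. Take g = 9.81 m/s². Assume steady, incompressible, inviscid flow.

By continuity, v₂ = v₁·A₁/A₂ = 2.94·(127/20.0) = 18.6 m/s.
Bernoulli: P₁ + ½ρv₁² + ρg h₁ = P₂ + ½ρv₂² + ρg h₂, so P₂ = P₁ + ½ρ(v₁² − v₂²) − ρg(h₂ − h₁).
P₂ = 299000 + ½·816·(2.94² − 18.6²) − 816·9.81·(−0.835) = 299000 + (-138000) − (-6680) = 168000 Pa.

P₂ ≈ 168000 Pa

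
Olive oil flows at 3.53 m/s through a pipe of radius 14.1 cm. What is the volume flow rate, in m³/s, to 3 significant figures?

Q ≈ 0.220 m³/s

Q = A·v = 0.0625 m² × 3.53 m/s = 0.220 m³/s.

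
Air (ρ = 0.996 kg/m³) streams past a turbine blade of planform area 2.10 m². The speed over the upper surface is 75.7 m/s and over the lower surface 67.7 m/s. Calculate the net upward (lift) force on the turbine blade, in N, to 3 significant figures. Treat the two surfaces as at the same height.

The faster flow above has the lower pressure; Bernoulli (same height) gives ΔP = ½ρ(v_up² − v_low²).
ΔP = ½·0.996·(75.7² − 67.7²) = 571 Pa.
Lift = ΔP · A = 571 × 2.10 = 1200 N.

F = 1200 N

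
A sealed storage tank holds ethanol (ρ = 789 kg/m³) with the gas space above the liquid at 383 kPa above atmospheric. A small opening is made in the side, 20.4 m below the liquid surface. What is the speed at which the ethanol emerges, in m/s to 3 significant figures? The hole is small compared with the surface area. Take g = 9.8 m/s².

Take point 1 at the surface (v₁ ≈ 0) and point 2 at the hole (at atmospheric pressure). Bernoulli: P₁ + ρg h = P_atm + ½ρv₂².
With P₁ − P_atm = 383000 Pa, v₂ = √(2gh + 2ΔP/ρ) = √(2·9.8·20.4 + 2·383000/789) = 37.0 m/s.

v ≈ 37.0 m/s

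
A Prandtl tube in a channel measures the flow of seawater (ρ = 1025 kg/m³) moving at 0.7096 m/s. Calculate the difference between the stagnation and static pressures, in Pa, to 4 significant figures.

ΔP = 258.1 Pa

At the stagnation point the flow is brought to rest, so Bernoulli gives P_stag − P_static = ½ρv².
ΔP = ½·1025·0.7096² = 258.1 Pa.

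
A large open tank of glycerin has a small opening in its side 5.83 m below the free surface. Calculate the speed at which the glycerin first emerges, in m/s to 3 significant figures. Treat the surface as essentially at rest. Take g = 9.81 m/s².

Bernoulli from surface to hole (P equal, v_surface ≈ 0): v = √(2gh) = √(2×9.81×5.83) = 10.7 m/s.

v = 10.7 m/s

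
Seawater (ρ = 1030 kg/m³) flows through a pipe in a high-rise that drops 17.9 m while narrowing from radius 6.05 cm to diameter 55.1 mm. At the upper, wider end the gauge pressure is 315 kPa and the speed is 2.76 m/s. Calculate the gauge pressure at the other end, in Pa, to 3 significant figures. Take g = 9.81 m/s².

P₂ = 409000 Pa

Mass conservation (A₁v₁ = A₂v₂) gives v₂ = 2.76 × 115/23.8 = 13.3 m/s.
Applying Bernoulli between the two ends and solving for P₂: P₂ = P₁ + ½ρ(v₁² − v₂²) − ρgΔh.
P₂ = 315000 + ½·1030·(2.76² − 13.3²) − 1030·9.81·(−17.9) = 315000 + (-87300) − (-181000) = 409000 Pa.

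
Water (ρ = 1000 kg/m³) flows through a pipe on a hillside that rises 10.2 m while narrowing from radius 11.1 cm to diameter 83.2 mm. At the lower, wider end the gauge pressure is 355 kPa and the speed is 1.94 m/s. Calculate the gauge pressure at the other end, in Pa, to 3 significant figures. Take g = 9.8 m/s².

Continuity gives A₁v₁ = A₂v₂, so v₂ = (387 cm²)/(54.4 cm²) × 1.94 m/s = 13.8 m/s.
Applying Bernoulli between the two ends and solving for P₂: P₂ = P₁ + ½ρ(v₁² − v₂²) − ρgΔh.
P₂ = 355000 + ½·1000·(1.94² − 13.8²) − 1000·9.8·(+10.2) = 355000 + (-93500) − (100000) = 162000 Pa.

P₂ ≈ 162000 Pa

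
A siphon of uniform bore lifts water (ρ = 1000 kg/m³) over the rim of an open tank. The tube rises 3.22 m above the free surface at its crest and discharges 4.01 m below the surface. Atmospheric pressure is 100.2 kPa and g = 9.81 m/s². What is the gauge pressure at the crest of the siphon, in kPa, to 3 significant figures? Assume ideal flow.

P_gauge = -70.9 kPa

From the surface to the outlet (both open to atmosphere, surface at rest): v = √(2g·h_out) = √(2·9.81·4.01) = 8.87 m/s.
Continuity keeps v the same throughout the tube; from surface to crest, P_atm + 0 = P_top + ½ρv² + ρg·h_top.
P_top = 100200 − ½·1000·8.87² − 1000·9.81·3.22 = 29300 Pa. So P_gauge = P_top − P_atm = -70900 Pa.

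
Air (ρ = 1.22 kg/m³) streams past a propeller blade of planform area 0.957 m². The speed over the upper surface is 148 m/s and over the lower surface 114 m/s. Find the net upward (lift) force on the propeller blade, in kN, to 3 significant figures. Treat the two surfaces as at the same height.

With equal heights on the two surfaces, Bernoulli gives P_lower − P_upper = ½ρ(v_upper² − v_lower²).
ΔP = ½·1.22·(148² − 114²) = 5430 Pa.
Lift = ΔP · A = 5430 × 0.957 = 5200 N.

5.20 kN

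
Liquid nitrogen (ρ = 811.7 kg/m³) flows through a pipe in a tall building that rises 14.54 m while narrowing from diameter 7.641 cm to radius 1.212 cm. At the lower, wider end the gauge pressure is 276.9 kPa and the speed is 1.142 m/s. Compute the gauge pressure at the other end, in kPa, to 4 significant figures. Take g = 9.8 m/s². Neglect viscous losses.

109.5 kPa

By continuity, v₂ = v₁·A₁/A₂ = 1.142·(45.86/4.615) = 11.35 m/s.
Bernoulli: P₁ + ½ρv₁² + ρg h₁ = P₂ + ½ρv₂² + ρg h₂, so P₂ = P₁ + ½ρ(v₁² − v₂²) − ρg(h₂ − h₁).
P₂ = 276900 + ½·811.7·(1.142² − 11.35²) − 811.7·9.8·(+14.54) = 276900 + (-51730) − (115700) = 109500 Pa.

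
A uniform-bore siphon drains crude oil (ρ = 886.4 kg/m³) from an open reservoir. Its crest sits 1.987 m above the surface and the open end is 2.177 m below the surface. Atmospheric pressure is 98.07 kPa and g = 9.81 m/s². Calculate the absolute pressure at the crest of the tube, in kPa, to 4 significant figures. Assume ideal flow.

Bernoulli surface→outlet gives ½v² = g·h_out, so v = √(2·9.81·2.177) = 6.535 m/s.
The bore is uniform, so the speed at the crest is the same v. Bernoulli surface→crest: P_atm = P_top + ½ρv² + ρg·h_top.
P_top = 98070 − ½·886.4·6.535² − 886.4·9.81·1.987 = 61860 Pa.

61.86 kPa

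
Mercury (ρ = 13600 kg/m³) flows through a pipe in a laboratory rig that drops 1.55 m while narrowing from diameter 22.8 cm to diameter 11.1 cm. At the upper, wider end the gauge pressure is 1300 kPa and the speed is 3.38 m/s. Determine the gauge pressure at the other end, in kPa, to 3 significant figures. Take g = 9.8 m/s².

Continuity gives A₁v₁ = A₂v₂, so v₂ = (408 cm²)/(96.8 cm²) × 3.38 m/s = 14.3 m/s.
Applying Bernoulli between the two ends and solving for P₂: P₂ = P₁ + ½ρ(v₁² − v₂²) − ρgΔh.
P₂ = 1300000 + ½·13600·(3.38² − 14.3²) − 13600·9.8·(−1.55) = 1300000 + (-1310000) − (-207000) = 201000 Pa.

P₂ ≈ 201 kPa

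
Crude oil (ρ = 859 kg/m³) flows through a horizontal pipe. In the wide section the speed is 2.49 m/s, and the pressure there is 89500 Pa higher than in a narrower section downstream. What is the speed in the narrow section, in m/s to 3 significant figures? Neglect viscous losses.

Along the level pipe P + ½ρv² is conserved, hence v₂² = v₁² + 2(P₁ − P₂)/ρ.
v₂ = √(2.49² + 2·89500/859) = √(6.20 + 208) = 14.6 m/s.

v₂ ≈ 14.6 m/s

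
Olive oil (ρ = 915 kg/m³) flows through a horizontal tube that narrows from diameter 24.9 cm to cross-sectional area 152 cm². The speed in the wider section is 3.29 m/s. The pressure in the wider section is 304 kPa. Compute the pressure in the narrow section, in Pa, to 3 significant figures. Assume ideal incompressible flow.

The volume flow rate is constant, so v₂ = (A₁/A₂)v₁ = (487/152)·3.29 = 10.5 m/s.
With no height change, Bernoulli's equation is P₁ + ½ρv₁² = P₂ + ½ρv₂².
P₂ = P₁ − ½ρ(v₂² − v₁²) = 304000 − ½·915·(10.5² − 3.29²) = 304000 − 45900 = 258000 Pa.

258000 Pa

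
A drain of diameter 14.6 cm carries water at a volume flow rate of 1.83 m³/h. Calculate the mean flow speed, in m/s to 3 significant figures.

v = 0.0304 m/s

Q = 1.83 m³/h = 0.000508 m³/s.
v = Q/A = 0.000508 / 0.0167 = 0.0304 m/s.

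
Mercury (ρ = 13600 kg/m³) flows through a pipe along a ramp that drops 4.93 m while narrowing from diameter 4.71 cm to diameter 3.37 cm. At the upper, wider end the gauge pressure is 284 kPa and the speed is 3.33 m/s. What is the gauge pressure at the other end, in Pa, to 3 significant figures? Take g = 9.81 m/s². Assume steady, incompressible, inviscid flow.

P₂ ≈ 729000 Pa

Mass conservation (A₁v₁ = A₂v₂) gives v₂ = 3.33 × 17.4/8.92 = 6.50 m/s.
Applying Bernoulli between the two ends and solving for P₂: P₂ = P₁ + ½ρ(v₁² − v₂²) − ρgΔh.
P₂ = 284000 + ½·13600·(3.33² − 6.50²) − 13600·9.81·(−4.93) = 284000 + (-212000) − (-658000) = 729000 Pa.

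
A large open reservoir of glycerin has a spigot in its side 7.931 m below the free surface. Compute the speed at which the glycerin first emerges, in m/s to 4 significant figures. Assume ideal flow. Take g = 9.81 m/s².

12.47 m/s

Bernoulli from surface to hole (P equal, v_surface ≈ 0): v = √(2gh) = √(2×9.81×7.931) = 12.47 m/s.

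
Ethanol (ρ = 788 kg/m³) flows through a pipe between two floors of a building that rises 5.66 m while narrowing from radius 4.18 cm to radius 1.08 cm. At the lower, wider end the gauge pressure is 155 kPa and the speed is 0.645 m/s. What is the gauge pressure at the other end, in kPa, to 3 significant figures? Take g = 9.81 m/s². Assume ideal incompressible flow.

P₂ ≈ 74.6 kPa

Mass conservation (A₁v₁ = A₂v₂) gives v₂ = 0.645 × 54.9/3.66 = 9.66 m/s.
Energy conservation along the streamline gives P₂ = P₁ − ½ρ(v₂² − v₁²) − ρg(h₂ − h₁).
P₂ = 155000 + ½·788·(0.645² − 9.66²) − 788·9.81·(+5.66) = 155000 + (-36600) − (43800) = 74600 Pa.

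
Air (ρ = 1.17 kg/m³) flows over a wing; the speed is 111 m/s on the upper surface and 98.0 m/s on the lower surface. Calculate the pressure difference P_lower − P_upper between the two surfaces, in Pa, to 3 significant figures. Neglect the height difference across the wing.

Bernoulli (same height): P_lower − P_upper = ½ρ(v_upper² − v_lower²).
ΔP = ½·1.17·(111² − 98.0²) = 1590 Pa.

1590 Pa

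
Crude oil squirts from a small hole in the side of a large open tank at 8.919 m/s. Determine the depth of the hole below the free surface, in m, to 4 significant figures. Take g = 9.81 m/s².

Torricelli: v = √(2gh), so h = v²/(2g).
h = 8.919²/(2·9.81) = 79.55/19.62 = 4.054 m.

4.054 m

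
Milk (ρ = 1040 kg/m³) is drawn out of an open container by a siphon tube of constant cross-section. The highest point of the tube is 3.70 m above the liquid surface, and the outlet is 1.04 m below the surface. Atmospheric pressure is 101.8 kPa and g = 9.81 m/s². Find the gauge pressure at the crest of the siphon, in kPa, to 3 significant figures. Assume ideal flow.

From the surface to the outlet (both open to atmosphere, surface at rest): v = √(2g·h_out) = √(2·9.81·1.04) = 4.52 m/s.
The bore is uniform, so the speed at the crest is the same v. Bernoulli surface→crest: P_atm = P_top + ½ρv² + ρg·h_top.
P_top = 101800 − ½·1040·4.52² − 1040·9.81·3.70 = 53400 Pa. So P_gauge = P_top − P_atm = -48400 Pa.

P_gauge ≈ -48.4 kPa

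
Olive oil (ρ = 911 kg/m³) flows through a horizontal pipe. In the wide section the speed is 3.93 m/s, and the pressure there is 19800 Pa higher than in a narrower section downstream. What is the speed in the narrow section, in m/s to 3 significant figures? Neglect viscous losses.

v₂ ≈ 7.68 m/s

With h₁ = h₂, rearranging Bernoulli gives v₂ = √(v₁² + 2ΔP/ρ).
v₂ = √(3.93² + 2·19800/911) = √(15.4 + 43.5) = 7.68 m/s.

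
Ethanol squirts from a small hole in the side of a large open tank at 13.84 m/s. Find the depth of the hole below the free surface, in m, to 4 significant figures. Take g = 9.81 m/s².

Inverting v = √(2gh) gives h = v² / 2g.
h = 13.84²/(2·9.81) = 191.5/19.62 = 9.763 m.

h ≈ 9.763 m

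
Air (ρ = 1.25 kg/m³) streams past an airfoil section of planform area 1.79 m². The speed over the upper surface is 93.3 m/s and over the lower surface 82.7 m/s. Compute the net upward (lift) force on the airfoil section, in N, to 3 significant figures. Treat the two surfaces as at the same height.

F ≈ 2090 N

With equal heights on the two surfaces, Bernoulli gives P_lower − P_upper = ½ρ(v_upper² − v_lower²).
ΔP = ½·1.25·(93.3² − 82.7²) = 1170 Pa.
Lift = ΔP · A = 1170 × 1.79 = 2090 N.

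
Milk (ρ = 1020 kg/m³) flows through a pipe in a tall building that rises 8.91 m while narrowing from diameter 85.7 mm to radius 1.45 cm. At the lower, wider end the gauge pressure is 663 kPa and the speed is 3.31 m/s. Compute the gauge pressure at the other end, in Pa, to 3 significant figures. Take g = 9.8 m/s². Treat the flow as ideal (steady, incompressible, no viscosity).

Mass conservation (A₁v₁ = A₂v₂) gives v₂ = 3.31 × 57.7/6.61 = 28.9 m/s.
Bernoulli: P₁ + ½ρv₁² + ρg h₁ = P₂ + ½ρv₂² + ρg h₂, so P₂ = P₁ + ½ρ(v₁² − v₂²) − ρg(h₂ − h₁).
P₂ = 663000 + ½·1020·(3.31² − 28.9²) − 1020·9.8·(+8.91) = 663000 + (-421000) − (89100) = 153000 Pa.

153000 Pa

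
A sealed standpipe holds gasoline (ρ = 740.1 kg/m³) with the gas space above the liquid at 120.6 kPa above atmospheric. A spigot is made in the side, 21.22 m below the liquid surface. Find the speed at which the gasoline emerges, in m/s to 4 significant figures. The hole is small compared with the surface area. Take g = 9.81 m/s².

27.24 m/s

Take point 1 at the surface (v₁ ≈ 0) and point 2 at the hole (at atmospheric pressure). Bernoulli: P₁ + ρg h = P_atm + ½ρv₂².
With P₁ − P_atm = 120600 Pa, v₂ = √(2gh + 2ΔP/ρ) = √(2·9.81·21.22 + 2·120600/740.1) = 27.24 m/s.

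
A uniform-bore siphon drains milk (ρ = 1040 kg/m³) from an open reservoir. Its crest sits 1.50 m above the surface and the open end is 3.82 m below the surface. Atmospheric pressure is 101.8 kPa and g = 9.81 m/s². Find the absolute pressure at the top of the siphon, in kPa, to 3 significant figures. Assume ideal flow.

P_top = 47.5 kPa

Bernoulli surface→outlet gives ½v² = g·h_out, so v = √(2·9.81·3.82) = 8.66 m/s.
With constant cross-section the crest speed equals v; applying Bernoulli from the surface up to the crest, P_top = P_atm − ½ρv² − ρg·h_top.
P_top = 101800 − ½·1040·8.66² − 1040·9.81·1.50 = 47500 Pa.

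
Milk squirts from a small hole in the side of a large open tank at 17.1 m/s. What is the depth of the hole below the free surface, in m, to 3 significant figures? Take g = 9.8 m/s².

For a small hole in a large open tank, ½v² = gh, giving h = v²/(2g).
h = 17.1²/(2·9.8) = 292/19.60 = 14.9 m.

h ≈ 14.9 m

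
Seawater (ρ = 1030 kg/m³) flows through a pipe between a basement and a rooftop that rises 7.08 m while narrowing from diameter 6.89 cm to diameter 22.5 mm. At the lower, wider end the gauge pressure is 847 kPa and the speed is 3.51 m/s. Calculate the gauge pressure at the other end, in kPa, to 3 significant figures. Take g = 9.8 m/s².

The volume flow rate is constant, so v₂ = (A₁/A₂)v₁ = (37.3/3.98)·3.51 = 32.9 m/s.
Bernoulli: P₁ + ½ρv₁² + ρg h₁ = P₂ + ½ρv₂² + ρg h₂, so P₂ = P₁ + ½ρ(v₁² − v₂²) − ρg(h₂ − h₁).
P₂ = 847000 + ½·1030·(3.51² − 32.9²) − 1030·9.8·(+7.08) = 847000 + (-552000) − (71500) = 224000 Pa.

P₂ = 224 kPa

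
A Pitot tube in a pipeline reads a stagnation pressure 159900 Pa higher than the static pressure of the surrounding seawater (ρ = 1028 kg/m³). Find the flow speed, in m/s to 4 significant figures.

Bernoulli between the free stream and the stagnation point: ½ρv² = P_stag − P_static.
v = √(2ΔP/ρ) = √(2·159900/1028) = 17.64 m/s.

v = 17.64 m/s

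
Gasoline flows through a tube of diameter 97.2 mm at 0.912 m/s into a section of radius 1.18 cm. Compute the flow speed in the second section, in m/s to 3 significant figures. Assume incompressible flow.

v₂ = 15.5 m/s

Continuity gives A₁v₁ = A₂v₂, so v₂ = (74.2 cm²)/(4.37 cm²) × 0.912 m/s = 15.5 m/s.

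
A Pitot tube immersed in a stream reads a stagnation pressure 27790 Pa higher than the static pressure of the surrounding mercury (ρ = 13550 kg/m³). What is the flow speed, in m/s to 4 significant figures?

2.025 m/s

Bernoulli between the free stream and the stagnation point: ½ρv² = P_stag − P_static.
v = √(2ΔP/ρ) = √(2·27790/13550) = 2.025 m/s.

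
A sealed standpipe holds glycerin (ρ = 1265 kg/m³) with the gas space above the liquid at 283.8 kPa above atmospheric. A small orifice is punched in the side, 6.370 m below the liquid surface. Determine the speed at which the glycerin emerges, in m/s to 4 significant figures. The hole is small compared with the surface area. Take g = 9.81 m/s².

Take point 1 at the surface (v₁ ≈ 0) and point 2 at the hole (at atmospheric pressure). Bernoulli: P₁ + ρg h = P_atm + ½ρv₂².
With P₁ − P_atm = 283800 Pa, v₂ = √(2gh + 2ΔP/ρ) = √(2·9.81·6.370 + 2·283800/1265) = 23.95 m/s.

v ≈ 23.95 m/s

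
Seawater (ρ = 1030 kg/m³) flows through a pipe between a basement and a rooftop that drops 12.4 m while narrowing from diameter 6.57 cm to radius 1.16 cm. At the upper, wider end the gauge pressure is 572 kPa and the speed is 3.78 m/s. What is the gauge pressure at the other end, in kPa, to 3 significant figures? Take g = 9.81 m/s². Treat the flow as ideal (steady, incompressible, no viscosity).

By continuity, v₂ = v₁·A₁/A₂ = 3.78·(33.9/4.23) = 30.3 m/s.
Energy conservation along the streamline gives P₂ = P₁ − ½ρ(v₂² − v₁²) − ρg(h₂ − h₁).
P₂ = 572000 + ½·1030·(3.78² − 30.3²) − 1030·9.81·(−12.4) = 572000 + (-466000) − (-125000) = 231000 Pa.

231 kPa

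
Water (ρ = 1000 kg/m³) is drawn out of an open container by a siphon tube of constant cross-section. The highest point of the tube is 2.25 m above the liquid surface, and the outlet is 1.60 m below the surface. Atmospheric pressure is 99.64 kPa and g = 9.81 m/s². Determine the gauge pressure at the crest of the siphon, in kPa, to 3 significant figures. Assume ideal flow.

-37.8 kPa

The outlet speed comes from Torricelli: v = √(2g·1.60) = 5.60 m/s.
The bore is uniform, so the speed at the crest is the same v. Bernoulli surface→crest: P_atm = P_top + ½ρv² + ρg·h_top.
P_top = 99640 − ½·1000·5.60² − 1000·9.81·2.25 = 61900 Pa. So P_gauge = P_top − P_atm = -37800 Pa.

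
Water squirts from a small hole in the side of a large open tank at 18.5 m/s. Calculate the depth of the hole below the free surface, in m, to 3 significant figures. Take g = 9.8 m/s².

For a small hole in a large open tank, ½v² = gh, giving h = v²/(2g).
h = 18.5²/(2·9.8) = 342/19.60 = 17.5 m.

17.5 m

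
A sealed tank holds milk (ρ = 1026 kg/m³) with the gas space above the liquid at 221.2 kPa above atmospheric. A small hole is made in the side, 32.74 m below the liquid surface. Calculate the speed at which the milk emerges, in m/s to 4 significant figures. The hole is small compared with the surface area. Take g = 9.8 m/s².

Take point 1 at the surface (v₁ ≈ 0) and point 2 at the hole (at atmospheric pressure). Bernoulli: P₁ + ρg h = P_atm + ½ρv₂².
With P₁ − P_atm = 221200 Pa, v₂ = √(2gh + 2ΔP/ρ) = √(2·9.8·32.74 + 2·221200/1026) = 32.76 m/s.

v ≈ 32.76 m/s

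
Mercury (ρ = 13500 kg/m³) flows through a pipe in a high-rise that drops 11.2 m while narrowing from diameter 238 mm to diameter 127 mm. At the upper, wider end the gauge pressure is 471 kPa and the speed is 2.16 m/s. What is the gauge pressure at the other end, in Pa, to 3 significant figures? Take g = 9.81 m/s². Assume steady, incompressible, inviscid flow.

By continuity, v₂ = v₁·A₁/A₂ = 2.16·(445/127) = 7.59 m/s.
Applying Bernoulli between the two ends and solving for P₂: P₂ = P₁ + ½ρ(v₁² − v₂²) − ρgΔh.
P₂ = 471000 + ½·13500·(2.16² − 7.59²) − 13500·9.81·(−11.2) = 471000 + (-357000) − (-1480000) = 1600000 Pa.

P₂ ≈ 1600000 Pa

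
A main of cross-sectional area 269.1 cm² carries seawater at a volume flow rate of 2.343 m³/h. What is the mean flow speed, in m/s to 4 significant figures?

0.02419 m/s

Q = 2.343 m³/h = 0.0006508 m³/s.
v = Q/A = 0.0006508 / 0.02691 = 0.02419 m/s.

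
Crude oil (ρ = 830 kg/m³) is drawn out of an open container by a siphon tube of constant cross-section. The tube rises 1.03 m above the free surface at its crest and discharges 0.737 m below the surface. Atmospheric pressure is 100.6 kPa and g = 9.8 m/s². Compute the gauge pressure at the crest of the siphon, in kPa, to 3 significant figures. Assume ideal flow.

The outlet speed comes from Torricelli: v = √(2g·0.737) = 3.80 m/s.
Continuity keeps v the same throughout the tube; from surface to crest, P_atm + 0 = P_top + ½ρv² + ρg·h_top.
P_top = 100600 − ½·830·3.80² − 830·9.8·1.03 = 86200 Pa. So P_gauge = P_top − P_atm = -14400 Pa.

-14.4 kPa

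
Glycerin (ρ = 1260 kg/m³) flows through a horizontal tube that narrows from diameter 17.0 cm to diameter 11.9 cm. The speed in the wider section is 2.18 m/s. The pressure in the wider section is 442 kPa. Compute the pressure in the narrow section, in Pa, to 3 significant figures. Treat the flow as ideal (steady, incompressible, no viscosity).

P₂ ≈ 433000 Pa

Continuity gives A₁v₁ = A₂v₂, so v₂ = (227 cm²)/(111 cm²) × 2.18 m/s = 4.45 m/s.
The pipe is horizontal, so Bernoulli reduces to P₁ + ½ρv₁² = P₂ + ½ρv₂².
P₂ = P₁ − ½ρ(v₂² − v₁²) = 442000 − ½·1260·(4.45² − 2.18²) = 442000 − 9480 = 433000 Pa.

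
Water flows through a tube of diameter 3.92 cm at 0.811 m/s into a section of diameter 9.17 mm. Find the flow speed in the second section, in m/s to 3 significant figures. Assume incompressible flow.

Continuity gives A₁v₁ = A₂v₂, so v₂ = (12.1 cm²)/(0.660 cm²) × 0.811 m/s = 14.8 m/s.

v₂ = 14.8 m/s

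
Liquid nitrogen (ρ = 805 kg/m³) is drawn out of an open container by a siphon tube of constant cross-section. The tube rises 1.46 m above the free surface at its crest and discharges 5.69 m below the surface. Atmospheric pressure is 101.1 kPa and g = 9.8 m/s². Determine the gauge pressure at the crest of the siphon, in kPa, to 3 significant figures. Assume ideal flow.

-56.4 kPa

Bernoulli surface→outlet gives ½v² = g·h_out, so v = √(2·9.8·5.69) = 10.6 m/s.
With constant cross-section the crest speed equals v; applying Bernoulli from the surface up to the crest, P_top = P_atm − ½ρv² − ρg·h_top.
P_top = 101100 − ½·805·10.6² − 805·9.8·1.46 = 44700 Pa. So P_gauge = P_top − P_atm = -56400 Pa.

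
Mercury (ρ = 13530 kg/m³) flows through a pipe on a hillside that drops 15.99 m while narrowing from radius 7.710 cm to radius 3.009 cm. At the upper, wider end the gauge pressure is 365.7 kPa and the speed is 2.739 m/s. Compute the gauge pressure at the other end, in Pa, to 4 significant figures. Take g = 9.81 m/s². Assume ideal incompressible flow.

351100 Pa

The volume flow rate is constant, so v₂ = (A₁/A₂)v₁ = (186.7/28.44)·2.739 = 17.98 m/s.
Bernoulli: P₁ + ½ρv₁² + ρg h₁ = P₂ + ½ρv₂² + ρg h₂, so P₂ = P₁ + ½ρ(v₁² − v₂²) − ρg(h₂ − h₁).
P₂ = 365700 + ½·13530·(2.739² − 17.98²) − 13530·9.81·(−15.99) = 365700 + (-2137000) − (-2122000) = 351100 Pa.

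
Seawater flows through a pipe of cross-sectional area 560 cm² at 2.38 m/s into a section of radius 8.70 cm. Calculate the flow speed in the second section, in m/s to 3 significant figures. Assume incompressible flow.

v₂ = 5.61 m/s

Continuity gives A₁v₁ = A₂v₂, so v₂ = (560 cm²)/(238 cm²) × 2.38 m/s = 5.61 m/s.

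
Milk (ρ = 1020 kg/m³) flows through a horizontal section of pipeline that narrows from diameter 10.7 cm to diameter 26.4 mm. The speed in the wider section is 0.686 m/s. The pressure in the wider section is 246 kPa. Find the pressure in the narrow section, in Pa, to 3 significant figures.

P₂ ≈ 181000 Pa

Mass conservation (A₁v₁ = A₂v₂) gives v₂ = 0.686 × 89.9/5.47 = 11.3 m/s.
With no height change, Bernoulli's equation is P₁ + ½ρv₁² = P₂ + ½ρv₂².
P₂ = P₁ − ½ρ(v₂² − v₁²) = 246000 − ½·1020·(11.3² − 0.686²) = 246000 − 64500 = 181000 Pa.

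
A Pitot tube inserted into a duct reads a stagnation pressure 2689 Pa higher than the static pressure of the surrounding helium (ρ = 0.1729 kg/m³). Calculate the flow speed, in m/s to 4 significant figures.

v ≈ 176.4 m/s

Bernoulli between the free stream and the stagnation point: ½ρv² = P_stag − P_static.
v = √(2ΔP/ρ) = √(2·2689/0.1729) = 176.4 m/s.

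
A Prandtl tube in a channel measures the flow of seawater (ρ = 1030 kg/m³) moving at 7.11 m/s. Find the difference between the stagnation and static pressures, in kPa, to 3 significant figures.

ΔP = 26.0 kPa

Bernoulli between the free stream and the stagnation point: ½ρv² = P_stag − P_static.
ΔP = ½·1030·7.11² = 26000 Pa.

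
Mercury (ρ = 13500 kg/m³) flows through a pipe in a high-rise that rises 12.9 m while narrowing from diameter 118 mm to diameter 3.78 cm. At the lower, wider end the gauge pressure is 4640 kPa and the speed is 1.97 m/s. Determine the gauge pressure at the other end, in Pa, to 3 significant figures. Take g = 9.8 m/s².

472000 Pa

Mass conservation (A₁v₁ = A₂v₂) gives v₂ = 1.97 × 109/11.2 = 19.2 m/s.
Energy conservation along the streamline gives P₂ = P₁ − ½ρ(v₂² − v₁²) − ρg(h₂ − h₁).
P₂ = 4640000 + ½·13500·(1.97² − 19.2²) − 13500·9.8·(+12.9) = 4640000 + (-2460000) − (1710000) = 472000 Pa.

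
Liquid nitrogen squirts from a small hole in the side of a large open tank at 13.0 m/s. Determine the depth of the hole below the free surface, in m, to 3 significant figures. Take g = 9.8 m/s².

8.62 m

Torricelli: v = √(2gh), so h = v²/(2g).
h = 13.0²/(2·9.8) = 169/19.60 = 8.62 m.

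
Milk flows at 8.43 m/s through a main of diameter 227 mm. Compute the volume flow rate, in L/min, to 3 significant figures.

Q = A·v = 0.0405 m² × 8.43 m/s = 0.341 m³/s.
Converting: 0.341 m³/s × 60000 = 20500 L/min.

Q ≈ 20500 L/min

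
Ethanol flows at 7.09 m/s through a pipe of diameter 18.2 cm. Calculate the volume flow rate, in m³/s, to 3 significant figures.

Q = A·v = 0.0260 m² × 7.09 m/s = 0.184 m³/s.

0.184 m³/s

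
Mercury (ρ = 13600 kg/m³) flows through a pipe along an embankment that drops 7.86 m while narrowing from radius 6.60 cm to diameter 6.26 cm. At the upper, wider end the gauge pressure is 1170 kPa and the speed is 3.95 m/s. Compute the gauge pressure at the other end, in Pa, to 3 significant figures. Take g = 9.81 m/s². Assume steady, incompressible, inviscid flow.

The volume flow rate is constant, so v₂ = (A₁/A₂)v₁ = (137/30.8)·3.95 = 17.6 m/s.
Applying Bernoulli between the two ends and solving for P₂: P₂ = P₁ + ½ρ(v₁² − v₂²) − ρgΔh.
P₂ = 1170000 + ½·13600·(3.95² − 17.6²) − 13600·9.81·(−7.86) = 1170000 + (-1990000) − (-1050000) = 227000 Pa.

227000 Pa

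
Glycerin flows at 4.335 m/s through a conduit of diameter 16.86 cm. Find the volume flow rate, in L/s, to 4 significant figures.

Q = A·v = 0.02233 m² × 4.335 m/s = 0.09678 m³/s.
Converting: 0.09678 m³/s × 1000 = 96.78 L/s.

96.78 L/s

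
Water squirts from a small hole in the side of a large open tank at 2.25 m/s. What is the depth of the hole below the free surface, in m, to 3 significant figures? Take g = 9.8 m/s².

For a small hole in a large open tank, ½v² = gh, giving h = v²/(2g).
h = 2.25²/(2·9.8) = 5.06/19.60 = 0.258 m.

h ≈ 0.258 m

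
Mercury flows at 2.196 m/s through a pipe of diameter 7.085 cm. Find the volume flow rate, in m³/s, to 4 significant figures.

0.008658 m³/s

Q = A·v = 0.003942 m² × 2.196 m/s = 0.008658 m³/s.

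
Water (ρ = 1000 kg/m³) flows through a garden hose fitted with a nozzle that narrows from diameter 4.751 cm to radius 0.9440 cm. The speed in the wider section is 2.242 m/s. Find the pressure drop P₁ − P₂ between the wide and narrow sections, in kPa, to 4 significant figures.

ΔP = 98.27 kPa

By continuity, v₂ = v₁·A₁/A₂ = 2.242·(17.73/2.800) = 14.20 m/s.
The pipe is horizontal, so Bernoulli reduces to P₁ + ½ρv₁² = P₂ + ½ρv₂².
P₁ − P₂ = ½·1000·(14.20² − 2.242²) = ½·1000·196.5 = 98270 Pa.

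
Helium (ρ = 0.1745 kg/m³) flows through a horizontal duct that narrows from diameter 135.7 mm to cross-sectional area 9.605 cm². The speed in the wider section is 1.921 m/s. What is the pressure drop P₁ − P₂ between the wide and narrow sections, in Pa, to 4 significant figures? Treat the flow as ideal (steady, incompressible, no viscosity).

ΔP = 72.68 Pa

Mass conservation (A₁v₁ = A₂v₂) gives v₂ = 1.921 × 144.6/9.605 = 28.93 m/s.
Bernoulli (h₁ = h₂): P₁ − P₂ = ½ρ(v₂² − v₁²).
P₁ − P₂ = ½·0.1745·(28.93² − 1.921²) = ½·0.1745·833.0 = 72.68 Pa.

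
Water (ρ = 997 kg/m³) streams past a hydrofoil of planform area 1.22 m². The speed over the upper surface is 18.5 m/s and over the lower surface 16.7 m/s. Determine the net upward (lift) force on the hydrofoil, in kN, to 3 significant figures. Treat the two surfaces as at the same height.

38.5 kN

From P + ½ρv² = const at equal height, P_low − P_up = ½ρ(v_up² − v_low²).
ΔP = ½·997·(18.5² − 16.7²) = 31600 Pa.
Lift = ΔP · A = 31600 × 1.22 = 38500 N.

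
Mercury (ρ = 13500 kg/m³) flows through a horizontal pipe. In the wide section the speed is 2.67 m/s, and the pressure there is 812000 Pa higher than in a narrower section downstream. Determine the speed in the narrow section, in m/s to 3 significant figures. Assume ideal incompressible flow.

v₂ ≈ 11.3 m/s

Horizontal Bernoulli: P₁ + ½ρv₁² = P₂ + ½ρv₂², so v₂² = v₁² + 2(P₁ − P₂)/ρ.
v₂ = √(2.67² + 2·812000/13500) = √(7.13 + 120) = 11.3 m/s.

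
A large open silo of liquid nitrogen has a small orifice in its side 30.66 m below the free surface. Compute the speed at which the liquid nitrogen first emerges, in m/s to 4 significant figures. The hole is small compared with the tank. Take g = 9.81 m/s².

v ≈ 24.53 m/s

With the surface at rest and both surface and jet at atmospheric pressure, Bernoulli gives ρg h = ½ρv², so v = √(2gh) = √(2·9.81·30.66) = 24.53 m/s.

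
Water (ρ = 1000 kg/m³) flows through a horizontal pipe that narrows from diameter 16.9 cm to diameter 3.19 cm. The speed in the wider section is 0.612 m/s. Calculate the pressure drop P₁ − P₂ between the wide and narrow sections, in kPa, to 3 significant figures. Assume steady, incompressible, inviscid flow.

ΔP = 147 kPa

Mass conservation (A₁v₁ = A₂v₂) gives v₂ = 0.612 × 224/7.99 = 17.2 m/s.
Bernoulli (h₁ = h₂): P₁ − P₂ = ½ρ(v₂² − v₁²).
P₁ − P₂ = ½·1000·(17.2² − 0.612²) = ½·1000·295 = 147000 Pa.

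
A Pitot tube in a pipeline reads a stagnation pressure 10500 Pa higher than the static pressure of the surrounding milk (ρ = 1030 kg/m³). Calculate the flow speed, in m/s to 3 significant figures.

v ≈ 4.52 m/s

Bernoulli between the free stream and the stagnation point: ½ρv² = P_stag − P_static.
v = √(2ΔP/ρ) = √(2·10500/1030) = 4.52 m/s.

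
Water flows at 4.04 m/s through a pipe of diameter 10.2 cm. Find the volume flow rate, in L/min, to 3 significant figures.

Q ≈ 1980 L/min

Q = A·v = 0.00817 m² × 4.04 m/s = 0.0330 m³/s.
Converting: 0.0330 m³/s × 60000 = 1980 L/min.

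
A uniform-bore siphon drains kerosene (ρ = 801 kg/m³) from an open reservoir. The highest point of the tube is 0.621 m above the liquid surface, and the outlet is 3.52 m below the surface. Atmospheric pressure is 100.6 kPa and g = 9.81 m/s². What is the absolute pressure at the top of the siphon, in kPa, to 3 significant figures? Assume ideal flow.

68.1 kPa

The outlet speed comes from Torricelli: v = √(2g·3.52) = 8.31 m/s.
With constant cross-section the crest speed equals v; applying Bernoulli from the surface up to the crest, P_top = P_atm − ½ρv² − ρg·h_top.
P_top = 100600 − ½·801·8.31² − 801·9.81·0.621 = 68100 Pa.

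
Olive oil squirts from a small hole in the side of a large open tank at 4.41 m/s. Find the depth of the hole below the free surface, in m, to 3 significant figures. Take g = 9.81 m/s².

Inverting v = √(2gh) gives h = v² / 2g.
h = 4.41²/(2·9.81) = 19.4/19.62 = 0.991 m.

h ≈ 0.991 m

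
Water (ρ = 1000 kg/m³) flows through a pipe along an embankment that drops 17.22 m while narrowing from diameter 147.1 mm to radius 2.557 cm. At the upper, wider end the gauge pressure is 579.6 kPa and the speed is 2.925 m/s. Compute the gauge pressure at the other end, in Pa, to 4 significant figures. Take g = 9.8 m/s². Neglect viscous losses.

P₂ ≈ 459800 Pa

The volume flow rate is constant, so v₂ = (A₁/A₂)v₁ = (169.9/20.54)·2.925 = 24.20 m/s.
Applying Bernoulli between the two ends and solving for P₂: P₂ = P₁ + ½ρ(v₁² − v₂²) − ρgΔh.
P₂ = 579600 + ½·1000·(2.925² − 24.20²) − 1000·9.8·(−17.22) = 579600 + (-288600) − (-168800) = 459800 Pa.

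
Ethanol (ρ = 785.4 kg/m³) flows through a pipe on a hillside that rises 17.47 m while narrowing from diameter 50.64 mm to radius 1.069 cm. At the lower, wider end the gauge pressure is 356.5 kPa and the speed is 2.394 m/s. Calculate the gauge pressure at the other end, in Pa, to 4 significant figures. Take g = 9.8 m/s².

P₂ = 153400 Pa

The volume flow rate is constant, so v₂ = (A₁/A₂)v₁ = (20.14/3.590)·2.394 = 13.43 m/s.
Energy conservation along the streamline gives P₂ = P₁ − ½ρ(v₂² − v₁²) − ρg(h₂ − h₁).
P₂ = 356500 + ½·785.4·(2.394² − 13.43²) − 785.4·9.8·(+17.47) = 356500 + (-68590) − (134500) = 153400 Pa.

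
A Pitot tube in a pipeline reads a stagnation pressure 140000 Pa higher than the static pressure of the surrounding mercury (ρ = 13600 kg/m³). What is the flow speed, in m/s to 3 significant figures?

The dynamic pressure equals the rise in static pressure at the stagnation point: ΔP = ½ρv².
v = √(2ΔP/ρ) = √(2·140000/13600) = 4.54 m/s.

v ≈ 4.54 m/s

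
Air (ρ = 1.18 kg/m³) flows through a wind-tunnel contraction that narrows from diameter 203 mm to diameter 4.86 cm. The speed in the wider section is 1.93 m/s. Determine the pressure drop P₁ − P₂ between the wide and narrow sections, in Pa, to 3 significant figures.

Mass conservation (A₁v₁ = A₂v₂) gives v₂ = 1.93 × 324/18.6 = 33.7 m/s.
Along the horizontal streamline, P + ½ρv² is constant.
P₁ − P₂ = ½·1.18·(33.7² − 1.93²) = ½·1.18·1130 = 667 Pa.

ΔP = 667 Pa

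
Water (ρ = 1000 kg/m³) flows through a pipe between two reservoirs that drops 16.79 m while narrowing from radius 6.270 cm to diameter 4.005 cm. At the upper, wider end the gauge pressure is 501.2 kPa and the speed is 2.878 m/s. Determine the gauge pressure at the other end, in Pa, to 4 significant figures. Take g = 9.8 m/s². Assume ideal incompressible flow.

P₂ = 271800 Pa

The volume flow rate is constant, so v₂ = (A₁/A₂)v₁ = (123.5/12.60)·2.878 = 28.22 m/s.
Bernoulli: P₁ + ½ρv₁² + ρg h₁ = P₂ + ½ρv₂² + ρg h₂, so P₂ = P₁ + ½ρ(v₁² − v₂²) − ρg(h₂ − h₁).
P₂ = 501200 + ½·1000·(2.878² − 28.22²) − 1000·9.8·(−16.79) = 501200 + (-393900) − (-164500) = 271800 Pa.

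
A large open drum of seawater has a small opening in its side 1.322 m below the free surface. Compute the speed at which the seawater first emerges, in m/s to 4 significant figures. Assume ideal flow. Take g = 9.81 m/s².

Torricelli's result v = √(2gh) gives v = √(2·9.81·1.322) = 5.093 m/s.

v = 5.093 m/s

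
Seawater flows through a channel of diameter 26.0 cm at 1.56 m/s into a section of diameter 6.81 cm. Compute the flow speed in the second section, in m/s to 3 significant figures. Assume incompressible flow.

v₂ ≈ 22.7 m/s

Mass conservation (A₁v₁ = A₂v₂) gives v₂ = 1.56 × 531/36.4 = 22.7 m/s.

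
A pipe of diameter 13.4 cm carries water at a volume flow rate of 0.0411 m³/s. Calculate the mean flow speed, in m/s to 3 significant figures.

2.91 m/s

Q = 0.0411 m³/s = 0.0411 m³/s.
v = Q/A = 0.0411 / 0.0141 = 2.91 m/s.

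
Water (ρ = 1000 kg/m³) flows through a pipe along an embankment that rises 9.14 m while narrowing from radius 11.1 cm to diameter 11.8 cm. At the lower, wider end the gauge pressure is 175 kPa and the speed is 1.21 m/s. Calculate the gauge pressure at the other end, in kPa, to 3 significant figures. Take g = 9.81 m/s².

Mass conservation (A₁v₁ = A₂v₂) gives v₂ = 1.21 × 387/109 = 4.28 m/s.
Bernoulli: P₁ + ½ρv₁² + ρg h₁ = P₂ + ½ρv₂² + ρg h₂, so P₂ = P₁ + ½ρ(v₁² − v₂²) − ρg(h₂ − h₁).
P₂ = 175000 + ½·1000·(1.21² − 4.28²) − 1000·9.81·(+9.14) = 175000 + (-8440) − (89700) = 76900 Pa.

P₂ ≈ 76.9 kPa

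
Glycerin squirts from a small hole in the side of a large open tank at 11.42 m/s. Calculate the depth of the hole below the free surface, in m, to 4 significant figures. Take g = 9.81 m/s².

h ≈ 6.647 m

For a small hole in a large open tank, ½v² = gh, giving h = v²/(2g).
h = 11.42²/(2·9.81) = 130.4/19.62 = 6.647 m.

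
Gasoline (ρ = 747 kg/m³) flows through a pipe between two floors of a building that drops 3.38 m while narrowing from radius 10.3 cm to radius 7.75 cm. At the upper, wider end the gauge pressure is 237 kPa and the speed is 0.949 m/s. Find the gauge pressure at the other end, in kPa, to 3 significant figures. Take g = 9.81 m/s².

P₂ = 261 kPa

Mass conservation (A₁v₁ = A₂v₂) gives v₂ = 0.949 × 333/189 = 1.68 m/s.
Applying Bernoulli between the two ends and solving for P₂: P₂ = P₁ + ½ρ(v₁² − v₂²) − ρgΔh.
P₂ = 237000 + ½·747·(0.949² − 1.68²) − 747·9.81·(−3.38) = 237000 + (-713) − (-24800) = 261000 Pa.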